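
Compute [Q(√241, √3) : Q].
[Q(√241, √3) : Q] = 4

[Q(√241):Q] = 2 (min poly x^2 - 241, irreducible since 241 is squarefree > 1). For the top step, suppose √3 ∈ Q(√241), say √3 = c + d√241 with c, d ∈ Q. Squaring: 3 = c^2 + 241d^2 + 2cd√241. Since √241 ∉ Q this forces 2cd = 0. If d = 0 then √3 = c ∈ Q, contradicting 3 squarefree > 1. If c = 0 then 3 = 241d^2, so 241·3 = (241d)^2 is a perfect square in Q — but 241·3 = 723 is not a perfect square (since 241 and 3 are distinct squarefree integers). Contradiction. Hence √3 ∉ Q(√241), so x^2 - 3 stays irreducible over Q(√241) and [Q(√241, √3) : Q(√241)] = 2. By the tower law, [Q(√241, √3) : Q] = 2 · 2 = 4.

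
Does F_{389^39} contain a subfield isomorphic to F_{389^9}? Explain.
No: F_{389^9} is not a subfield of F_{389^39}

F_{p^m} embeds in F_{p^n} iff m | n. Here 9 ∤ 39 (since 39 = 4·9 + 3 with remainder 3 ≠ 0), so F_{389^9} is not a subfield of F_{389^39}. Equivalently: if it were, the tower law would give 9 = [F_{389^9}:F_389] dividing [F_{389^39}:F_389] = 39, contradiction.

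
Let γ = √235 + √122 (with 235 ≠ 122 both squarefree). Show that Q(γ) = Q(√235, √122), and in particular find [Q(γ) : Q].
[Q(γ) : Q] = 4 (equivalently, Q(γ) = Q(√235, √122))

Obviously Q(γ) ⊆ Q(√235, √122), and [Q(√235, √122):Q] = 4 (since 235, 122 are distinct squarefree integers > 1 with 28670 not a perfect square). To show equality we compute the minimal polynomial of γ. From γ = √235 + √122: γ^2 = 235 + 2√(28670) + 122 = 357 + 2√(28670), so γ^2 - 357 = 2√(28670); squaring, (γ^2 - 357)^2 = 4·28670, i.e. γ^4 - 714γ^2 + 127449 - 114680 = 0, i.e. γ^4 - 714γ^2 + 12769 = 0. So γ is a root of x^4 - 714x^2 + 12769. This polynomial is irreducible over Q: it has no rational root (each ±√235 ± √122 is irrational), and any factorization into two quadratics over Q would force √(28670) ∈ Q (pairing opposite roots) or √235, √122 ∈ Q (other pairings), all impossible. Hence [Q(γ):Q] = 4 = [Q(√235, √122):Q], so Q(γ) = Q(√235, √122).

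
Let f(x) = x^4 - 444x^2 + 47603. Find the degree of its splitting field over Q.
[K : Q] = 4

Solving the quadratic in x^2: x^2 = (444 ± √(444^2 - 4·47603))/2 = (444 ± √6724)/2 = (444 ± 82)/2, giving x^2 = 263 or x^2 = 181. So f(x) = (x^2 - 263)(x^2 - 181) and the roots of f are ±√263, ±√181. Hence the splitting field is K = Q(√263, √181). Since 263 and 181 are distinct squarefree integers > 1, their product 47603 is not a perfect square, so √181 ∉ Q(√263). By the tower law [K:Q] = [Q(√263,√181):Q(√263)] · [Q(√263):Q] = 2 · 2 = 4.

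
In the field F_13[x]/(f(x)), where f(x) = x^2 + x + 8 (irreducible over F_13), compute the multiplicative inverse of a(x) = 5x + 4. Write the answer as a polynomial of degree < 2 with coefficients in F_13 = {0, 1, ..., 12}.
a(x)^(-1) ≡ 8x + 12 (mod f(x))

Since f is irreducible over F_13, F_13[x]/(f) is a field and a(x) ≠ 0 has an inverse. Apply the extended Euclidean algorithm to f(x) and a(x) in F_13[x]: f(x) = (8x + 12)·a(x) + (12). The last nonzero remainder is the constant 12 = gcd(f, a) in F_13. Back-substituting through the division chain expresses 12 = s(x)·a(x) + t(x)·f(x) with s(x) ≡ 5x + 1 (mod f), so (5x + 1)·a(x) ≡ 12 (mod f). Multiplying by 12^(-1) ≡ 12 in F_13 gives a(x)^(-1) ≡ 12·(5x + 1) ≡ 8x + 12 (mod f). Check: (5x + 4)·(8x + 12) = x^2 + x + 9 ≡ 1 (mod x^2 + x + 8).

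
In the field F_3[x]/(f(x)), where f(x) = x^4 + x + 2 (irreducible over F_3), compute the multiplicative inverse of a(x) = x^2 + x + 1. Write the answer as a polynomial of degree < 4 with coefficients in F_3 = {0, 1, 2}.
a(x)^(-1) ≡ 2x^3 + x^2 + 1 (mod f(x))

Since f is irreducible over F_3, F_3[x]/(f) is a field and a(x) ≠ 0 has an inverse. Apply the extended Euclidean algorithm to f(x) and a(x) in F_3[x]: f(x) = (x^2 + 2x)·a(x) + (2x + 2);  a(x) = (2x)·(2x + 2) + (1). The last nonzero remainder is the constant 1 = gcd(f, a) in F_3. Back-substituting through the division chain expresses 1 = s(x)·a(x) + t(x)·f(x) with s(x) ≡ 2x^3 + x^2 + 1 (mod f), so a(x)^(-1) ≡ s(x) = 2x^3 + x^2 + 1 (mod f). Check: (x^2 + x + 1)·(2x^3 + x^2 + 1) = 2x^5 + 2x^2 + x + 1 ≡ 1 (mod x^4 + x + 2).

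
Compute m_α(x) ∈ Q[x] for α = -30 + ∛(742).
m_α(x) = x^3 + 90x^2 + 2700x + 26258

Set β = α + 30 = ∛(742), so β^3 = 742. Then (α + 30)^3 - 742 = 0, i.e. α is a root of g(x) = (x + 30)^3 - 742 = x^3 + 90x^2 + 2700x + 26258. Since g(x) = h(x + 30) where h(x) = x^3 - 742, and h is irreducible over Q (because 742 is not a perfect cube, so h has no rational root, and a monic cubic with no rational root is irreducible), g is also irreducible (irreducibility is preserved under the substitution x → x + 30). Hence m_α(x) = x^3 + 90x^2 + 2700x + 26258.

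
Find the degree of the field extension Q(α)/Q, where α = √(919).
[Q(α):Q] = 2

[Q(α):Q] equals the degree of the minimal polynomial of α. Here α^2 = 919 and x^2 - 919 is irreducible (d = 919 is squarefree, ≠ 1, hence not a square), so deg(m_α) = 2. Thus [Q(α):Q] = 2.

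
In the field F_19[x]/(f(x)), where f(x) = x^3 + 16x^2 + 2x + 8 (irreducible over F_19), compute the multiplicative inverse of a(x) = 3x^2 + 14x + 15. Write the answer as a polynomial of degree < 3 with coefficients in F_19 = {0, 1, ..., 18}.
a(x)^(-1) ≡ 10x^2 + 9x + 13 (mod f(x))

Since f is irreducible over F_19, F_19[x]/(f) is a field and a(x) ≠ 0 has an inverse. Apply the extended Euclidean algorithm to f(x) and a(x) in F_19[x]: f(x) = (13x + 8)·a(x) + (18x + 2);  a(x) = (16x + 18)·(18x + 2) + (17). The last nonzero remainder is the constant 17 = gcd(f, a) in F_19. Back-substituting through the division chain expresses 17 = s(x)·a(x) + t(x)·f(x) with s(x) ≡ 18x^2 + x + 12 (mod f), so (18x^2 + x + 12)·a(x) ≡ 17 (mod f). Multiplying by 17^(-1) ≡ 9 in F_19 gives a(x)^(-1) ≡ 9·(18x^2 + x + 12) ≡ 10x^2 + 9x + 13 (mod f). Check: (3x^2 + 14x + 15)·(10x^2 + 9x + 13) = 11x^4 + 15x^3 + 11x^2 + 13x + 5 ≡ 1 (mod x^3 + 16x^2 + 2x + 8).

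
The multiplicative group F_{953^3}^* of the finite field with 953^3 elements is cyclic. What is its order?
|F_{953^3}^*| = 865523176

F_{953^3} has 953^3 = 865523177 elements; its multiplicative group consists of all nonzero elements, so |F_{953^3}^*| = 865523177 - 1 = 865523176. (It is cyclic since any finite subgroup of the multiplicative group of a field is cyclic.)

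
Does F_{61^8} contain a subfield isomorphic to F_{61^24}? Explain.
No: F_{61^24} is not a subfield of F_{61^8}

F_{p^m} embeds in F_{p^n} iff m | n. Here 24 ∤ 8 (since 8 = 0·24 + 8 with remainder 8 ≠ 0), so F_{61^24} is not a subfield of F_{61^8}. Equivalently: if it were, the tower law would give 24 = [F_{61^24}:F_61] dividing [F_{61^8}:F_61] = 8, contradiction.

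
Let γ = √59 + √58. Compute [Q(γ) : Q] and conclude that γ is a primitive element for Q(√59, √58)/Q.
[Q(γ) : Q] = 4 (equivalently, Q(γ) = Q(√59, √58))

Obviously Q(γ) ⊆ Q(√59, √58), and [Q(√59, √58):Q] = 4 (since 59, 58 are distinct squarefree integers > 1 with 3422 not a perfect square). To show equality we compute the minimal polynomial of γ. From γ = √59 + √58: γ^2 = 59 + 2√(3422) + 58 = 117 + 2√(3422), so γ^2 - 117 = 2√(3422); squaring, (γ^2 - 117)^2 = 4·3422, i.e. γ^4 - 234γ^2 + 13689 - 13688 = 0, i.e. γ^4 - 234γ^2 + 1 = 0. So γ is a root of x^4 - 234x^2 + 1. This polynomial is irreducible over Q: it has no rational root (each ±√59 ± √58 is irrational), and any factorization into two quadratics over Q would force √(3422) ∈ Q (pairing opposite roots) or √59, √58 ∈ Q (other pairings), all impossible. Hence [Q(γ):Q] = 4 = [Q(√59, √58):Q], so Q(γ) = Q(√59, √58).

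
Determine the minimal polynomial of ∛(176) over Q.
m_α(x) = x^3 - 176

α satisfies α^3 = 176, so x^3 - 176 annihilates α. By the rational root test, a rational root p/q (in lowest terms) of x^3 - 176 would satisfy p^3 = 176 q^3, forcing q = 1 and p^3 = 176; but 176 is not a perfect cube, contradiction. A monic cubic over Q with no rational root is irreducible (any nontrivial factorization would include a linear factor). Hence x^3 - 176 is the minimal polynomial of α, and in particular [Q(α):Q] = 3.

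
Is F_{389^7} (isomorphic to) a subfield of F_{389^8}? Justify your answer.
No: F_{389^7} is not a subfield of F_{389^8}

F_{p^m} embeds in F_{p^n} iff m | n. Here 7 ∤ 8 (since 8 = 1·7 + 1 with remainder 1 ≠ 0), so F_{389^7} is not a subfield of F_{389^8}. Equivalently: if it were, the tower law would give 7 = [F_{389^7}:F_389] dividing [F_{389^8}:F_389] = 8, contradiction.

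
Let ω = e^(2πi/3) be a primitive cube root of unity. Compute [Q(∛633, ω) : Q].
[Q(∛633, ω) : Q] = 6

[Q(∛633):Q] = 3 (min poly x^3 - 633, irreducible since 633 is not a perfect cube). [Q(ω):Q] = 2 (min poly x^2 + x + 1). Since Q(∛633) ⊂ R and ω ∉ R, we have ω ∉ Q(∛633), so x^2 + x + 1 remains irreducible over Q(∛633) and [Q(∛633, ω) : Q(∛633)] = 2. By the tower law, [Q(∛633, ω) : Q] = 3 · 2 = 6. (In fact Q(∛633, ω) is the splitting field of x^3 - 633 over Q.)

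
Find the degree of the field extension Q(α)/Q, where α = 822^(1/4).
[Q(α):Q] = 4

α is a root of x^4 - 822. By Eisenstein's criterion at the prime p = 2 (which divides the constant term 822 but p^2 = 4 does not, since 822 is squarefree), x^4 - 822 is irreducible over Q. Hence [Q(α):Q] = 4.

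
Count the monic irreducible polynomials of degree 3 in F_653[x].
There are 92814808 monic irreducible polynomials of degree 3 over F_653

Each element of F_{653^3} that lies in no proper subfield is a root of exactly one monic irreducible of degree 3 over F_653, and each such polynomial has 3 distinct roots in F_{653^3}. By Möbius inversion the count is N_653(3) = (1/3) Σ_{d|3} μ(3/d) · 653^d = (1/3)(μ(3)·653^1 + μ(1)·653^3) = 278444424/3 = 92814808.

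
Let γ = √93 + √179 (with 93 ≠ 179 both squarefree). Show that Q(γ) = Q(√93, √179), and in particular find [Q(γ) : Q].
[Q(γ) : Q] = 4 (equivalently, Q(γ) = Q(√93, √179))

Obviously Q(γ) ⊆ Q(√93, √179), and [Q(√93, √179):Q] = 4 (since 93, 179 are distinct squarefree integers > 1 with 16647 not a perfect square). To show equality we compute the minimal polynomial of γ. From γ = √93 + √179: γ^2 = 93 + 2√(16647) + 179 = 272 + 2√(16647), so γ^2 - 272 = 2√(16647); squaring, (γ^2 - 272)^2 = 4·16647, i.e. γ^4 - 544γ^2 + 73984 - 66588 = 0, i.e. γ^4 - 544γ^2 + 7396 = 0. So γ is a root of x^4 - 544x^2 + 7396. This polynomial is irreducible over Q: it has no rational root (each ±√93 ± √179 is irrational), and any factorization into two quadratics over Q would force √(16647) ∈ Q (pairing opposite roots) or √93, √179 ∈ Q (other pairings), all impossible. Hence [Q(γ):Q] = 4 = [Q(√93, √179):Q], so Q(γ) = Q(√93, √179).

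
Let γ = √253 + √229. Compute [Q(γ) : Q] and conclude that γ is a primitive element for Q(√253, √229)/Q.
[Q(γ) : Q] = 4 (equivalently, Q(γ) = Q(√253, √229))

Obviously Q(γ) ⊆ Q(√253, √229), and [Q(√253, √229):Q] = 4 (since 253, 229 are distinct squarefree integers > 1 with 57937 not a perfect square). To show equality we compute the minimal polynomial of γ. From γ = √253 + √229: γ^2 = 253 + 2√(57937) + 229 = 482 + 2√(57937), so γ^2 - 482 = 2√(57937); squaring, (γ^2 - 482)^2 = 4·57937, i.e. γ^4 - 964γ^2 + 232324 - 231748 = 0, i.e. γ^4 - 964γ^2 + 576 = 0. So γ is a root of x^4 - 964x^2 + 576. This polynomial is irreducible over Q: it has no rational root (each ±√253 ± √229 is irrational), and any factorization into two quadratics over Q would force √(57937) ∈ Q (pairing opposite roots) or √253, √229 ∈ Q (other pairings), all impossible. Hence [Q(γ):Q] = 4 = [Q(√253, √229):Q], so Q(γ) = Q(√253, √229).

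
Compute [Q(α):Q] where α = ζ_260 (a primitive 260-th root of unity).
[Q(α):Q] = 96

The minimal polynomial of ζ_260 over Q is the 260-th cyclotomic polynomial Φ_260(x), which is irreducible over Q and has degree φ(260) = 96. Hence [Q(α):Q] = φ(260) = 96.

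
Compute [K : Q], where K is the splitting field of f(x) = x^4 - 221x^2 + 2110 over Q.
[K : Q] = 4

Solving the quadratic in x^2: x^2 = (221 ± √(221^2 - 4·2110))/2 = (221 ± √40401)/2 = (221 ± 201)/2, giving x^2 = 10 or x^2 = 211. So f(x) = (x^2 - 10)(x^2 - 211) and the roots of f are ±√10, ±√211. Hence the splitting field is K = Q(√10, √211). Since 10 and 211 are distinct squarefree integers > 1, their product 2110 is not a perfect square, so √211 ∉ Q(√10). By the tower law [K:Q] = [Q(√10,√211):Q(√10)] · [Q(√10):Q] = 2 · 2 = 4.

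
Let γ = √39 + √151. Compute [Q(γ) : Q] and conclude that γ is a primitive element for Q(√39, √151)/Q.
[Q(γ) : Q] = 4 (equivalently, Q(γ) = Q(√39, √151))

Obviously Q(γ) ⊆ Q(√39, √151), and [Q(√39, √151):Q] = 4 (since 39, 151 are distinct squarefree integers > 1 with 5889 not a perfect square). To show equality we compute the minimal polynomial of γ. From γ = √39 + √151: γ^2 = 39 + 2√(5889) + 151 = 190 + 2√(5889), so γ^2 - 190 = 2√(5889); squaring, (γ^2 - 190)^2 = 4·5889, i.e. γ^4 - 380γ^2 + 36100 - 23556 = 0, i.e. γ^4 - 380γ^2 + 12544 = 0. So γ is a root of x^4 - 380x^2 + 12544. This polynomial is irreducible over Q: it has no rational root (each ±√39 ± √151 is irrational), and any factorization into two quadratics over Q would force √(5889) ∈ Q (pairing opposite roots) or √39, √151 ∈ Q (other pairings), all impossible. Hence [Q(γ):Q] = 4 = [Q(√39, √151):Q], so Q(γ) = Q(√39, √151).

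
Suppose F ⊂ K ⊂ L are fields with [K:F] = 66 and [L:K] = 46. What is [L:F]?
[L:F] = 3036

The tower law says that for any tower of field extensions F ⊂ K ⊂ L with finite degrees, [L:F] = [L:K] · [K:F]. Here this gives [L:F] = 46 · 66 = 3036.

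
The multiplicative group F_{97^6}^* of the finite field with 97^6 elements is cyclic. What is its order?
|F_{97^6}^*| = 832972004928

F_{97^6} has 97^6 = 832972004929 elements; its multiplicative group consists of all nonzero elements, so |F_{97^6}^*| = 832972004929 - 1 = 832972004928. (It is cyclic since any finite subgroup of the multiplicative group of a field is cyclic.)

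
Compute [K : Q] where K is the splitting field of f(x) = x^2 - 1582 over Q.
[K : Q] = 2

f(x) = x^2 - 1582 factors as (x - √1582)(x + √1582). The splitting field is K = Q(√1582). Since 1582 is squarefree and > 1, it is not a perfect square, so x^2 - 1582 is irreducible over Q and [Q(√1582) : Q] = 2. Hence [K : Q] = 2.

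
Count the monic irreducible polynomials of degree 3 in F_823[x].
There are 185813648 monic irreducible polynomials of degree 3 over F_823

Each element of F_{823^3} that lies in no proper subfield is a root of exactly one monic irreducible of degree 3 over F_823, and each such polynomial has 3 distinct roots in F_{823^3}. By Möbius inversion the count is N_823(3) = (1/3) Σ_{d|3} μ(3/d) · 823^d = (1/3)(μ(3)·823^1 + μ(1)·823^3) = 557440944/3 = 185813648.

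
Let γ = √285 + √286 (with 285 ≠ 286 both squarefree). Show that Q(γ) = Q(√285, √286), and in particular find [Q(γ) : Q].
[Q(γ) : Q] = 4 (equivalently, Q(γ) = Q(√285, √286))

Obviously Q(γ) ⊆ Q(√285, √286), and [Q(√285, √286):Q] = 4 (since 285, 286 are distinct squarefree integers > 1 with 81510 not a perfect square). To show equality we compute the minimal polynomial of γ. From γ = √285 + √286: γ^2 = 285 + 2√(81510) + 286 = 571 + 2√(81510), so γ^2 - 571 = 2√(81510); squaring, (γ^2 - 571)^2 = 4·81510, i.e. γ^4 - 1142γ^2 + 326041 - 326040 = 0, i.e. γ^4 - 1142γ^2 + 1 = 0. So γ is a root of x^4 - 1142x^2 + 1. This polynomial is irreducible over Q: it has no rational root (each ±√285 ± √286 is irrational), and any factorization into two quadratics over Q would force √(81510) ∈ Q (pairing opposite roots) or √285, √286 ∈ Q (other pairings), all impossible. Hence [Q(γ):Q] = 4 = [Q(√285, √286):Q], so Q(γ) = Q(√285, √286).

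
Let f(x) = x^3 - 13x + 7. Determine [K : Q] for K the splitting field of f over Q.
[K : Q] = 6

By the rational root test, any rational root of the monic integer polynomial f(x) = x^3 - 13x + 7 must be an integer dividing the constant term 7, i.e. one of ±{1, 7}. Evaluating: f(1) = -5, f(-1) = 19, f(7) = 259, f(-7) = -245; none is 0, so f has no rational root and is therefore irreducible over Q (a cubic with no linear factor over a field is irreducible). For an irreducible cubic, the Galois group is A_3 or S_3 according as the discriminant disc(f) = -4a^3 - 27b^2 = -4·(-13)^3 - 27·(7)^2 = 7465 is or is not a square in Q. Here disc(f) = 7465 is not a perfect square in Q, so the Galois group of f over Q is not contained in A_3 and must be all of S_3. The splitting field has degree |S_3| = 6 over Q, so [K : Q] = 6.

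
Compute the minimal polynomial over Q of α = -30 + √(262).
m_α(x) = x^2 + 60x + 638

From α + 30 = √(262), squaring gives (α + 30)^2 = 262, i.e. α^2 + 60α + 900 = 262, so α^2 + 60α + 638 = 0. The discriminant of x^2 + 60x + 638 is (60)^2 - 4·(638) = 3600 - 2552 = 1048, and 4·(262) is not a perfect square in Q since 262 is squarefree and ≠ 1. Hence x^2 + 60x + 638 is irreducible over Q and is the minimal polynomial of α.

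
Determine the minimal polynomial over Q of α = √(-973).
m_α(x) = x^2 + 973

α satisfies α^2 + 973 = 0, so x^2 + 973 annihilates α. Since d = -973 is squarefree and ≠ 1, it is not a perfect square in Q, so x^2 + 973 has no rational root and is therefore irreducible over Q (a degree-2 polynomial over a field is irreducible iff it has no root). Hence m_α(x) = x^2 + 973.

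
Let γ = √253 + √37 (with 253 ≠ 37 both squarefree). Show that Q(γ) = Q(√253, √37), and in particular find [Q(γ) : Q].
[Q(γ) : Q] = 4 (equivalently, Q(γ) = Q(√253, √37))

Obviously Q(γ) ⊆ Q(√253, √37), and [Q(√253, √37):Q] = 4 (since 253, 37 are distinct squarefree integers > 1 with 9361 not a perfect square). To show equality we compute the minimal polynomial of γ. From γ = √253 + √37: γ^2 = 253 + 2√(9361) + 37 = 290 + 2√(9361), so γ^2 - 290 = 2√(9361); squaring, (γ^2 - 290)^2 = 4·9361, i.e. γ^4 - 580γ^2 + 84100 - 37444 = 0, i.e. γ^4 - 580γ^2 + 46656 = 0. So γ is a root of x^4 - 580x^2 + 46656. This polynomial is irreducible over Q: it has no rational root (each ±√253 ± √37 is irrational), and any factorization into two quadratics over Q would force √(9361) ∈ Q (pairing opposite roots) or √253, √37 ∈ Q (other pairings), all impossible. Hence [Q(γ):Q] = 4 = [Q(√253, √37):Q], so Q(γ) = Q(√253, √37).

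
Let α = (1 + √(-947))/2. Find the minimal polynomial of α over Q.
m_α(x) = x^2 - x + 237

From 2α - 1 = √(-947), squaring gives (2α - 1)^2 = -947, i.e. 4α^2 - 4α + 1 = -947, so α^2 - α + (1 + 947)/4 = 0. Since -947 ≡ 1 (mod 4), (1 + 947)/4 = 237 ∈ Z. The polynomial x^2 - x + 237 has discriminant 1 - 4·(237) = -947, which is not a perfect square in Q (d = -947 is squarefree and ≠ 1), so x^2 - x + 237 is irreducible over Q. It is the minimal polynomial of α.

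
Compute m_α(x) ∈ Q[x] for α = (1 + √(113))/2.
m_α(x) = x^2 - x - 28

From 2α - 1 = √(113), squaring gives (2α - 1)^2 = 113, i.e. 4α^2 - 4α + 1 = 113, so α^2 - α + (1 - 113)/4 = 0. Since 113 ≡ 1 (mod 4), (1 - 113)/4 = -28 ∈ Z. The polynomial x^2 - x - 28 has discriminant 1 - 4·(-28) = 113, which is not a perfect square in Q (d = 113 is squarefree and ≠ 1), so x^2 - x - 28 is irreducible over Q. It is the minimal polynomial of α.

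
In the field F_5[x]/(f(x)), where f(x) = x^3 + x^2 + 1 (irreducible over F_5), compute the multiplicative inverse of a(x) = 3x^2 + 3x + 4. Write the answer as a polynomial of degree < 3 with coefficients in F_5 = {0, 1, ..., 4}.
a(x)^(-1) ≡ 4x^2 + 2x + 3 (mod f(x))

Since f is irreducible over F_5, F_5[x]/(f) is a field and a(x) ≠ 0 has an inverse. Apply the extended Euclidean algorithm to f(x) and a(x) in F_5[x]: f(x) = (2x)·a(x) + (2x + 1);  a(x) = (4x + 2)·(2x + 1) + (2). The last nonzero remainder is the constant 2 = gcd(f, a) in F_5. Back-substituting through the division chain expresses 2 = s(x)·a(x) + t(x)·f(x) with s(x) ≡ 3x^2 + 4x + 1 (mod f), so (3x^2 + 4x + 1)·a(x) ≡ 2 (mod f). Multiplying by 2^(-1) ≡ 3 in F_5 gives a(x)^(-1) ≡ 3·(3x^2 + 4x + 1) ≡ 4x^2 + 2x + 3 (mod f). Check: (3x^2 + 3x + 4)·(4x^2 + 2x + 3) = 2x^4 + 3x^3 + x^2 + 2x + 2 ≡ 1 (mod x^3 + x^2 + 1).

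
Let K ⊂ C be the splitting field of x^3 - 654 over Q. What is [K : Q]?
[K : Q] = 6

The roots of x^3 - 654 are ∛654, ω∛654, ω^2∛654 where ω = e^(2πi/3) is a primitive cube root of unity, so K = Q(∛654, ω). Now [Q(∛654):Q] = 3 (since 654 is not a perfect cube, x^3 - 654 is irreducible) and [Q(ω):Q] = 2. Both 2 and 3 divide [K:Q], and [K:Q] ≤ 3·2 = 6, so [K:Q] = 6. (Equivalently: Q(∛654) ⊂ R but ω ∉ R, so [K : Q(∛654)] = 2.)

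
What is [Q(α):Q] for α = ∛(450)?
[Q(α):Q] = 3

The minimal polynomial of α is x^3 - 450, irreducible over Q since 450 is not a perfect cube (so x^3 - 450 has no rational root). Hence [Q(α):Q] = deg(m_α) = 3.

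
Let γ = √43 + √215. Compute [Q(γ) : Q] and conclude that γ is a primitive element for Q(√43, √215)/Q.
[Q(γ) : Q] = 4 (equivalently, Q(γ) = Q(√43, √215))

Obviously Q(γ) ⊆ Q(√43, √215), and [Q(√43, √215):Q] = 4 (since 43, 215 are distinct squarefree integers > 1 with 9245 not a perfect square). To show equality we compute the minimal polynomial of γ. From γ = √43 + √215: γ^2 = 43 + 2√(9245) + 215 = 258 + 2√(9245), so γ^2 - 258 = 2√(9245); squaring, (γ^2 - 258)^2 = 4·9245, i.e. γ^4 - 516γ^2 + 66564 - 36980 = 0, i.e. γ^4 - 516γ^2 + 29584 = 0. So γ is a root of x^4 - 516x^2 + 29584. This polynomial is irreducible over Q: it has no rational root (each ±√43 ± √215 is irrational), and any factorization into two quadratics over Q would force √(9245) ∈ Q (pairing opposite roots) or √43, √215 ∈ Q (other pairings), all impossible. Hence [Q(γ):Q] = 4 = [Q(√43, √215):Q], so Q(γ) = Q(√43, √215).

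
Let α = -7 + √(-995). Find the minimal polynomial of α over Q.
m_α(x) = x^2 + 14x + 1044

From α + 7 = √(-995), squaring gives (α + 7)^2 = -995, i.e. α^2 + 14α + 49 = -995, so α^2 + 14α + 1044 = 0. The discriminant of x^2 + 14x + 1044 is (14)^2 - 4·(1044) = 196 - 4176 = -3980, and 4·(-995) is not a perfect square in Q since -995 is squarefree and ≠ 1. Hence x^2 + 14x + 1044 is irreducible over Q and is the minimal polynomial of α.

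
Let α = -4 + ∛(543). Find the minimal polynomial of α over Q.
m_α(x) = x^3 + 12x^2 + 48x - 479

Set β = α + 4 = ∛(543), so β^3 = 543. Then (α + 4)^3 - 543 = 0, i.e. α is a root of g(x) = (x + 4)^3 - 543 = x^3 + 12x^2 + 48x - 479. Since g(x) = h(x + 4) where h(x) = x^3 - 543, and h is irreducible over Q (because 543 is not a perfect cube, so h has no rational root, and a monic cubic with no rational root is irreducible), g is also irreducible (irreducibility is preserved under the substitution x → x + 4). Hence m_α(x) = x^3 + 12x^2 + 48x - 479.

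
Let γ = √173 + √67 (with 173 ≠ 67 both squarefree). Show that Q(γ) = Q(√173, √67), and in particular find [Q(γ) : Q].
[Q(γ) : Q] = 4 (equivalently, Q(γ) = Q(√173, √67))

Obviously Q(γ) ⊆ Q(√173, √67), and [Q(√173, √67):Q] = 4 (since 173, 67 are distinct squarefree integers > 1 with 11591 not a perfect square). To show equality we compute the minimal polynomial of γ. From γ = √173 + √67: γ^2 = 173 + 2√(11591) + 67 = 240 + 2√(11591), so γ^2 - 240 = 2√(11591); squaring, (γ^2 - 240)^2 = 4·11591, i.e. γ^4 - 480γ^2 + 57600 - 46364 = 0, i.e. γ^4 - 480γ^2 + 11236 = 0. So γ is a root of x^4 - 480x^2 + 11236. This polynomial is irreducible over Q: it has no rational root (each ±√173 ± √67 is irrational), and any factorization into two quadratics over Q would force √(11591) ∈ Q (pairing opposite roots) or √173, √67 ∈ Q (other pairings), all impossible. Hence [Q(γ):Q] = 4 = [Q(√173, √67):Q], so Q(γ) = Q(√173, √67).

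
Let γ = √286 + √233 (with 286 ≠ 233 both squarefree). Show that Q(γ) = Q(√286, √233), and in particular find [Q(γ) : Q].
[Q(γ) : Q] = 4 (equivalently, Q(γ) = Q(√286, √233))

Obviously Q(γ) ⊆ Q(√286, √233), and [Q(√286, √233):Q] = 4 (since 286, 233 are distinct squarefree integers > 1 with 66638 not a perfect square). To show equality we compute the minimal polynomial of γ. From γ = √286 + √233: γ^2 = 286 + 2√(66638) + 233 = 519 + 2√(66638), so γ^2 - 519 = 2√(66638); squaring, (γ^2 - 519)^2 = 4·66638, i.e. γ^4 - 1038γ^2 + 269361 - 266552 = 0, i.e. γ^4 - 1038γ^2 + 2809 = 0. So γ is a root of x^4 - 1038x^2 + 2809. This polynomial is irreducible over Q: it has no rational root (each ±√286 ± √233 is irrational), and any factorization into two quadratics over Q would force √(66638) ∈ Q (pairing opposite roots) or √286, √233 ∈ Q (other pairings), all impossible. Hence [Q(γ):Q] = 4 = [Q(√286, √233):Q], so Q(γ) = Q(√286, √233).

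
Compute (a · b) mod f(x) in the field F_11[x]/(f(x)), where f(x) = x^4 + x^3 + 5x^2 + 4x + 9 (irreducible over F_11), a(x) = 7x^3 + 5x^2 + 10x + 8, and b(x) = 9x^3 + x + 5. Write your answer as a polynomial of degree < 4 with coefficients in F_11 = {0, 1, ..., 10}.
a · b ≡ 7x^3 + x^2 + 8x + 3 (mod f(x))

Multiply in F_11[x]: a(x)·b(x) = (7x^3 + 5x^2 + 10x + 8)·(9x^3 + x + 5) = 8x^6 + x^5 + 9x^4 + 2x^3 + 2x^2 + 3x + 7. This has degree ≥ 4, so divide by f(x) over F_11: 8x^6 + x^5 + 9x^4 + 2x^3 + 2x^2 + 3x + 7 = (8x^2 + 4x + 9)·(x^4 + x^3 + 5x^2 + 4x + 9) + (7x^3 + x^2 + 8x + 3). Hence a·b ≡ 7x^3 + x^2 + 8x + 3 (mod f). (F_11[x]/(f) is a field with 11^4 = 14641 elements since f is irreducible of degree 4.)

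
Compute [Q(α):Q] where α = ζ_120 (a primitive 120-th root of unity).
[Q(α):Q] = 32

The minimal polynomial of ζ_120 over Q is the 120-th cyclotomic polynomial Φ_120(x), which is irreducible over Q and has degree φ(120) = 32. Hence [Q(α):Q] = φ(120) = 32.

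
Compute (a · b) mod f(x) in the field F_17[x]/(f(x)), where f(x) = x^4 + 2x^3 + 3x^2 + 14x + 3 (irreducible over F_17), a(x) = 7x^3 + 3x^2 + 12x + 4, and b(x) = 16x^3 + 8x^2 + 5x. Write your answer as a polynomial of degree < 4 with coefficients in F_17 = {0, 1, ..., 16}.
a · b ≡ 2x^2 + 12x + 11 (mod f(x))

Multiply in F_17[x]: a(x)·b(x) = (7x^3 + 3x^2 + 12x + 4)·(16x^3 + 8x^2 + 5x) = 10x^6 + 2x^5 + 13x^4 + 5x^3 + 7x^2 + 3x. This has degree ≥ 4, so divide by f(x) over F_17: 10x^6 + 2x^5 + 13x^4 + 5x^3 + 7x^2 + 3x = (10x^2 + 16x + 2)·(x^4 + 2x^3 + 3x^2 + 14x + 3) + (2x^2 + 12x + 11). Hence a·b ≡ 2x^2 + 12x + 11 (mod f). (F_17[x]/(f) is a field with 17^4 = 83521 elements since f is irreducible of degree 4.)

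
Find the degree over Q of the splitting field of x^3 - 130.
[K : Q] = 6

The roots of x^3 - 130 are ∛130, ω∛130, ω^2∛130 where ω = e^(2πi/3) is a primitive cube root of unity, so K = Q(∛130, ω). Now [Q(∛130):Q] = 3 (since 130 is not a perfect cube, x^3 - 130 is irreducible) and [Q(ω):Q] = 2. Both 2 and 3 divide [K:Q], and [K:Q] ≤ 3·2 = 6, so [K:Q] = 6. (Equivalently: Q(∛130) ⊂ R but ω ∉ R, so [K : Q(∛130)] = 2.)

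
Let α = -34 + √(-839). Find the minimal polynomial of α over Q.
m_α(x) = x^2 + 68x + 1995

From α + 34 = √(-839), squaring gives (α + 34)^2 = -839, i.e. α^2 + 68α + 1156 = -839, so α^2 + 68α + 1995 = 0. The discriminant of x^2 + 68x + 1995 is (68)^2 - 4·(1995) = 4624 - 7980 = -3356, and 4·(-839) is not a perfect square in Q since -839 is squarefree and ≠ 1. Hence x^2 + 68x + 1995 is irreducible over Q and is the minimal polynomial of α.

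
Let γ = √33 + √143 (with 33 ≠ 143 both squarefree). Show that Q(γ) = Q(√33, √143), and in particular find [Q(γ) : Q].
[Q(γ) : Q] = 4 (equivalently, Q(γ) = Q(√33, √143))

Obviously Q(γ) ⊆ Q(√33, √143), and [Q(√33, √143):Q] = 4 (since 33, 143 are distinct squarefree integers > 1 with 4719 not a perfect square). To show equality we compute the minimal polynomial of γ. From γ = √33 + √143: γ^2 = 33 + 2√(4719) + 143 = 176 + 2√(4719), so γ^2 - 176 = 2√(4719); squaring, (γ^2 - 176)^2 = 4·4719, i.e. γ^4 - 352γ^2 + 30976 - 18876 = 0, i.e. γ^4 - 352γ^2 + 12100 = 0. So γ is a root of x^4 - 352x^2 + 12100. This polynomial is irreducible over Q: it has no rational root (each ±√33 ± √143 is irrational), and any factorization into two quadratics over Q would force √(4719) ∈ Q (pairing opposite roots) or √33, √143 ∈ Q (other pairings), all impossible. Hence [Q(γ):Q] = 4 = [Q(√33, √143):Q], so Q(γ) = Q(√33, √143).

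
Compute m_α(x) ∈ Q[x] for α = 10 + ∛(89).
m_α(x) = x^3 - 30x^2 + 300x - 1089

Set β = α - 10 = ∛(89), so β^3 = 89. Then (α - 10)^3 - 89 = 0, i.e. α is a root of g(x) = (x - 10)^3 - 89 = x^3 - 30x^2 + 300x - 1089. Since g(x) = h(x - 10) where h(x) = x^3 - 89, and h is irreducible over Q (because 89 is not a perfect cube, so h has no rational root, and a monic cubic with no rational root is irreducible), g is also irreducible (irreducibility is preserved under the substitution x → x - 10). Hence m_α(x) = x^3 - 30x^2 + 300x - 1089.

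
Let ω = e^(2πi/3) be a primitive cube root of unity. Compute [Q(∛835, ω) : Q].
[Q(∛835, ω) : Q] = 6

[Q(∛835):Q] = 3 (min poly x^3 - 835, irreducible since 835 is not a perfect cube). [Q(ω):Q] = 2 (min poly x^2 + x + 1). Since Q(∛835) ⊂ R and ω ∉ R, we have ω ∉ Q(∛835), so x^2 + x + 1 remains irreducible over Q(∛835) and [Q(∛835, ω) : Q(∛835)] = 2. By the tower law, [Q(∛835, ω) : Q] = 3 · 2 = 6. (In fact Q(∛835, ω) is the splitting field of x^3 - 835 over Q.)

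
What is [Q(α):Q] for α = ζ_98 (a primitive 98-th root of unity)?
[Q(α):Q] = 42

The minimal polynomial of ζ_98 over Q is the 98-th cyclotomic polynomial Φ_98(x), which is irreducible over Q and has degree φ(98) = 42. Hence [Q(α):Q] = φ(98) = 42.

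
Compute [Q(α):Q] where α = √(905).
[Q(α):Q] = 2

[Q(α):Q] equals the degree of the minimal polynomial of α. Here α^2 = 905 and x^2 - 905 is irreducible (d = 905 is squarefree, ≠ 1, hence not a square), so deg(m_α) = 2. Thus [Q(α):Q] = 2.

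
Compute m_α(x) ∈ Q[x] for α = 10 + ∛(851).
m_α(x) = x^3 - 30x^2 + 300x - 1851

Set β = α - 10 = ∛(851), so β^3 = 851. Then (α - 10)^3 - 851 = 0, i.e. α is a root of g(x) = (x - 10)^3 - 851 = x^3 - 30x^2 + 300x - 1851. Since g(x) = h(x - 10) where h(x) = x^3 - 851, and h is irreducible over Q (because 851 is not a perfect cube, so h has no rational root, and a monic cubic with no rational root is irreducible), g is also irreducible (irreducibility is preserved under the substitution x → x - 10). Hence m_α(x) = x^3 - 30x^2 + 300x - 1851.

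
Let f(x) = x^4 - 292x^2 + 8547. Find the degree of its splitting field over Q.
[K : Q] = 4

Solving the quadratic in x^2: x^2 = (292 ± √(292^2 - 4·8547))/2 = (292 ± √51076)/2 = (292 ± 226)/2, giving x^2 = 259 or x^2 = 33. So f(x) = (x^2 - 259)(x^2 - 33) and the roots of f are ±√259, ±√33. Hence the splitting field is K = Q(√259, √33). Since 259 and 33 are distinct squarefree integers > 1, their product 8547 is not a perfect square, so √33 ∉ Q(√259). By the tower law [K:Q] = [Q(√259,√33):Q(√259)] · [Q(√259):Q] = 2 · 2 = 4.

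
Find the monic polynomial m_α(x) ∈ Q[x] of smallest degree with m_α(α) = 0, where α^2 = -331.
m_α(x) = x^2 + 331

α satisfies α^2 + 331 = 0, so x^2 + 331 annihilates α. Since d = -331 is squarefree and ≠ 1, it is not a perfect square in Q, so x^2 + 331 has no rational root and is therefore irreducible over Q (a degree-2 polynomial over a field is irreducible iff it has no root). Hence m_α(x) = x^2 + 331.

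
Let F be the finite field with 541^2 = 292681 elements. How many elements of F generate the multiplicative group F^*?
There are φ(292680) = 77760 primitive elements

F_q^* is cyclic of order q - 1 = 292680. A cyclic group of order m has exactly φ(m) generators. Here m = 292680 = 2^3 · 3^3 · 5 · 271, so the number of primitive elements is φ(292680) = 77760.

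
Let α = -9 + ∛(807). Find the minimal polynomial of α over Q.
m_α(x) = x^3 + 27x^2 + 243x - 78

Set β = α + 9 = ∛(807), so β^3 = 807. Then (α + 9)^3 - 807 = 0, i.e. α is a root of g(x) = (x + 9)^3 - 807 = x^3 + 27x^2 + 243x - 78. Since g(x) = h(x + 9) where h(x) = x^3 - 807, and h is irreducible over Q (because 807 is not a perfect cube, so h has no rational root, and a monic cubic with no rational root is irreducible), g is also irreducible (irreducibility is preserved under the substitution x → x + 9). Hence m_α(x) = x^3 + 27x^2 + 243x - 78.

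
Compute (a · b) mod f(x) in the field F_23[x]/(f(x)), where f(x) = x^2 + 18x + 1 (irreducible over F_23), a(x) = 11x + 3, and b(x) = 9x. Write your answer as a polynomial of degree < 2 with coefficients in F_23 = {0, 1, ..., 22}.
a · b ≡ 16x + 16 (mod f(x))

Multiply in F_23[x]: a(x)·b(x) = (11x + 3)·(9x) = 7x^2 + 4x. This has degree ≥ 2, so divide by f(x) over F_23: 7x^2 + 4x = (7)·(x^2 + 18x + 1) + (16x + 16). Hence a·b ≡ 16x + 16 (mod f). (F_23[x]/(f) is a field with 23^2 = 529 elements since f is irreducible of degree 2.)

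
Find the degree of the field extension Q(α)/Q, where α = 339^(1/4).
[Q(α):Q] = 4

α is a root of x^4 - 339. By Eisenstein's criterion at the prime p = 3 (which divides the constant term 339 but p^2 = 9 does not, since 339 is squarefree), x^4 - 339 is irreducible over Q. Hence [Q(α):Q] = 4.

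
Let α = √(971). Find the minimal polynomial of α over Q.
m_α(x) = x^2 - 971

α satisfies α^2 - 971 = 0, so x^2 - 971 annihilates α. Since d = 971 is squarefree and ≠ 1, it is not a perfect square in Q, so x^2 - 971 has no rational root and is therefore irreducible over Q (a degree-2 polynomial over a field is irreducible iff it has no root). Hence m_α(x) = x^2 - 971.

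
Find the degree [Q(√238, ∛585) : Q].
[Q(√238, ∛585) : Q] = 6

Let L = Q(√238, ∛585). Since Q(√238) ⊂ L and [Q(√238):Q] = 2, the tower law gives 2 | [L:Q]. Likewise Q(∛585) ⊂ L with [Q(∛585):Q] = 3 (because 585 is not a perfect cube), so 3 | [L:Q]. As gcd(2,3) = 1, [L:Q] is divisible by 6. Conversely L is generated over Q by √238 and ∛585, so [L:Q] ≤ 2·3 = 6. Therefore [Q(√238, ∛585) : Q] = 6.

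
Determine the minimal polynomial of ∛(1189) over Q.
m_α(x) = x^3 - 1189

α satisfies α^3 = 1189, so x^3 - 1189 annihilates α. By the rational root test, a rational root p/q (in lowest terms) of x^3 - 1189 would satisfy p^3 = 1189 q^3, forcing q = 1 and p^3 = 1189; but 1189 is not a perfect cube, contradiction. A monic cubic over Q with no rational root is irreducible (any nontrivial factorization would include a linear factor). Hence x^3 - 1189 is the minimal polynomial of α, and in particular [Q(α):Q] = 3.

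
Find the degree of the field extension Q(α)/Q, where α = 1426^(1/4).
[Q(α):Q] = 4

α is a root of x^4 - 1426. By Eisenstein's criterion at the prime p = 2 (which divides the constant term 1426 but p^2 = 4 does not, since 1426 is squarefree), x^4 - 1426 is irreducible over Q. Hence [Q(α):Q] = 4.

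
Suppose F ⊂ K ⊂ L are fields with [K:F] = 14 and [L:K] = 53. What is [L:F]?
[L:F] = 742

The tower law says that for any tower of field extensions F ⊂ K ⊂ L with finite degrees, [L:F] = [L:K] · [K:F]. Here this gives [L:F] = 53 · 14 = 742.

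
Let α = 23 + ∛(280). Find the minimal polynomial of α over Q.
m_α(x) = x^3 - 69x^2 + 1587x - 12447

Set β = α - 23 = ∛(280), so β^3 = 280. Then (α - 23)^3 - 280 = 0, i.e. α is a root of g(x) = (x - 23)^3 - 280 = x^3 - 69x^2 + 1587x - 12447. Since g(x) = h(x - 23) where h(x) = x^3 - 280, and h is irreducible over Q (because 280 is not a perfect cube, so h has no rational root, and a monic cubic with no rational root is irreducible), g is also irreducible (irreducibility is preserved under the substitution x → x - 23). Hence m_α(x) = x^3 - 69x^2 + 1587x - 12447.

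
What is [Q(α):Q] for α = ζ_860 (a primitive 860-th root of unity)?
[Q(α):Q] = 336

The minimal polynomial of ζ_860 over Q is the 860-th cyclotomic polynomial Φ_860(x), which is irreducible over Q and has degree φ(860) = 336. Hence [Q(α):Q] = φ(860) = 336.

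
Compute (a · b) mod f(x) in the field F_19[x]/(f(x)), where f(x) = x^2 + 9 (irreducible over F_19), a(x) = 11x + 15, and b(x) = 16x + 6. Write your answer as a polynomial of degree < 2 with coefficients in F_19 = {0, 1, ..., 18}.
a · b ≡ 2x + 7 (mod f(x))

Multiply in F_19[x]: a(x)·b(x) = (11x + 15)·(16x + 6) = 5x^2 + 2x + 14. This has degree ≥ 2, so divide by f(x) over F_19: 5x^2 + 2x + 14 = (5)·(x^2 + 9) + (2x + 7). Hence a·b ≡ 2x + 7 (mod f). (F_19[x]/(f) is a field with 19^2 = 361 elements since f is irreducible of degree 2.)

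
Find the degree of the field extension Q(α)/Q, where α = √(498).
[Q(α):Q] = 2

[Q(α):Q] equals the degree of the minimal polynomial of α. Here α^2 = 498 and x^2 - 498 is irreducible (d = 498 is squarefree, ≠ 1, hence not a square), so deg(m_α) = 2. Thus [Q(α):Q] = 2.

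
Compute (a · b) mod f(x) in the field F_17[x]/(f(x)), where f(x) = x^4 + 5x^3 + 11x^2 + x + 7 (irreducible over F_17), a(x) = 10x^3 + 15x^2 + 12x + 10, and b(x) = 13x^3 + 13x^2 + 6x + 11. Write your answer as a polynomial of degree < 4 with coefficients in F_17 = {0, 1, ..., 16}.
a · b ≡ x^2 + 8x + 16 (mod f(x))

Multiply in F_17[x]: a(x)·b(x) = (10x^3 + 15x^2 + 12x + 10)·(13x^3 + 13x^2 + 6x + 11) = 11x^6 + 2x^5 + 3x^4 + 10x^3 + 10x^2 + 5x + 8. This has degree ≥ 4, so divide by f(x) over F_17: 11x^6 + 2x^5 + 3x^4 + 10x^3 + 10x^2 + 5x + 8 = (11x^2 + 15x + 11)·(x^4 + 5x^3 + 11x^2 + x + 7) + (x^2 + 8x + 16). Hence a·b ≡ x^2 + 8x + 16 (mod f). (F_17[x]/(f) is a field with 17^4 = 83521 elements since f is irreducible of degree 4.)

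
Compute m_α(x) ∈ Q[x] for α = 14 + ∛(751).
m_α(x) = x^3 - 42x^2 + 588x - 3495

Set β = α - 14 = ∛(751), so β^3 = 751. Then (α - 14)^3 - 751 = 0, i.e. α is a root of g(x) = (x - 14)^3 - 751 = x^3 - 42x^2 + 588x - 3495. Since g(x) = h(x - 14) where h(x) = x^3 - 751, and h is irreducible over Q (because 751 is not a perfect cube, so h has no rational root, and a monic cubic with no rational root is irreducible), g is also irreducible (irreducibility is preserved under the substitution x → x - 14). Hence m_α(x) = x^3 - 42x^2 + 588x - 3495.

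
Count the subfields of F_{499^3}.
F_{499^3} has 2 subfields

The subfields of F_{p^n} are exactly the fields F_{p^d} for d | n (each is the fixed field of the unique index-d subgroup of Gal(F_{p^n}/F_p) ≅ Z/nZ). The divisors of n = 3 are {1, 3}, giving 2 subfields: F_{499^1}, F_{499^3}.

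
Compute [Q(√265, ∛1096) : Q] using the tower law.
[Q(√265, ∛1096) : Q] = 6

Let L = Q(√265, ∛1096). Since Q(√265) ⊂ L and [Q(√265):Q] = 2, the tower law gives 2 | [L:Q]. Likewise Q(∛1096) ⊂ L with [Q(∛1096):Q] = 3 (because 1096 is not a perfect cube), so 3 | [L:Q]. As gcd(2,3) = 1, [L:Q] is divisible by 6. Conversely L is generated over Q by √265 and ∛1096, so [L:Q] ≤ 2·3 = 6. Therefore [Q(√265, ∛1096) : Q] = 6.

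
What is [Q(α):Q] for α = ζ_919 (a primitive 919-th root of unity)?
[Q(α):Q] = 918

The minimal polynomial of ζ_919 over Q is the 919-th cyclotomic polynomial Φ_919(x), which is irreducible over Q and has degree φ(919) = 918. Hence [Q(α):Q] = φ(919) = 918.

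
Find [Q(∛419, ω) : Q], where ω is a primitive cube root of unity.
[Q(∛419, ω) : Q] = 6

[Q(∛419):Q] = 3 (min poly x^3 - 419, irreducible since 419 is not a perfect cube). [Q(ω):Q] = 2 (min poly x^2 + x + 1). Since Q(∛419) ⊂ R and ω ∉ R, we have ω ∉ Q(∛419), so x^2 + x + 1 remains irreducible over Q(∛419) and [Q(∛419, ω) : Q(∛419)] = 2. By the tower law, [Q(∛419, ω) : Q] = 3 · 2 = 6. (In fact Q(∛419, ω) is the splitting field of x^3 - 419 over Q.)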